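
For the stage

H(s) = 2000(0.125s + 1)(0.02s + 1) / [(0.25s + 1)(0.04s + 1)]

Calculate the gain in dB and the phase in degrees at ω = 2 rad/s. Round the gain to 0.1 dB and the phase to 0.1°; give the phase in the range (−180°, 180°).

At ω = 2 rad/s:
zero (1 + j2·0.125) = 1 + j0.25 → |·| ≈ 1.0308, ∠ ≈ 14.04°
zero (1 + j2·0.02) = 1 + j0.04 → |·| ≈ 1.0008, ∠ ≈ 2.29°
pole (1 + j2·0.25) = 1 + j0.5 → |·| ≈ 1.118, ∠ ≈ 26.57°
pole (1 + j2·0.04) = 1 + j0.08 → |·| ≈ 1.0032, ∠ ≈ 4.57°
|H| = 2000 · 1.0308 · 1.0008 / (1.118 · 1.0032) ≈ 1839.6
Gain = 20 log₁₀(1839.6) ≈ 65.29 dB
∠H = (14.04° + 2.29°) − (26.57° + 4.57°) = -14.81°

65.3 dB, -14.8°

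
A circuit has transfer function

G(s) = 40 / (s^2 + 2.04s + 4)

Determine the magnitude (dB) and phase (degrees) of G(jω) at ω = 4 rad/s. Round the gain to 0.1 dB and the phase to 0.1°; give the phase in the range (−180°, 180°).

At s = jω = j4:
quadratic: (j4)² + 2.04·j4 + 4 = -12 + j8.16 → |·| ≈ 14.512, ∠ ≈ 145.78°
|G| = 40 / 14.512 ≈ 2.7563
Gain = 20 log₁₀(2.7563) ≈ 8.81 dB
∠G = 0.00° − 145.78° = -145.78°

8.8 dB, -145.8°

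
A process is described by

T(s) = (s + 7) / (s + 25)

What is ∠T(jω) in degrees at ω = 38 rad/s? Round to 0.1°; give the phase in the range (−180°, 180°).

Substitute s = j38:
Numerator: (j38) + 7 = 7 + j38
Denominator: (j38) + 25 = 25 + j38
|N| = √(7² + 38²) ≈ 38.639, ∠N ≈ 79.56°
|D| = √(25² + 38²) ≈ 45.486, ∠D ≈ 56.66°
∠T = 79.56° − 56.66° = 22.90°

22.9°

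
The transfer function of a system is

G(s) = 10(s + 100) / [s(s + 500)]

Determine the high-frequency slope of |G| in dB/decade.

-20 dB/decade

Each pole contributes −20 dB/decade at high frequency; each zero contributes +20 dB/decade.
Net: 1 zero(s) − 2 pole(s) → -20 dB/decade.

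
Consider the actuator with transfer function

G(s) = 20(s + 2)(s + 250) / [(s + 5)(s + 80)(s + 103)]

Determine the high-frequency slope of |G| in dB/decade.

-20 dB/decade

Each pole contributes −20 dB/decade at high frequency; each zero contributes +20 dB/decade.
Net: 2 zero(s) − 3 pole(s) → -20 dB/decade.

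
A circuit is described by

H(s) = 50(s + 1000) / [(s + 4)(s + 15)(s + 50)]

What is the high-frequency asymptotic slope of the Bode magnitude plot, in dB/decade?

Each pole contributes −20 dB/decade at high frequency; each zero contributes +20 dB/decade.
Net: 1 zero(s) − 3 pole(s) → -40 dB/decade.

-40 dB/decade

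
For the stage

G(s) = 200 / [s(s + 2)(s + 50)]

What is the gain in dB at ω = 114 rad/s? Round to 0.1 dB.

-78.2 dB

At s = jω = j114:
pole (s+2): 2 + j114 → |·| = √(2²+114²) = √13000 ≈ 114.02, ∠ = arctan(114/2) ≈ 88.99°
pole (s+50): 50 + j114 → |·| = √(50²+114²) = √15496 ≈ 124.48, ∠ = arctan(114/50) ≈ 66.32°
pole at origin: |s| = 114, ∠ = 90.00° (in denominator)
|G| = 200 / 1.618e+06 ≈ 0.00012361
Gain = 20 log₁₀(0.00012361) ≈ -78.16 dB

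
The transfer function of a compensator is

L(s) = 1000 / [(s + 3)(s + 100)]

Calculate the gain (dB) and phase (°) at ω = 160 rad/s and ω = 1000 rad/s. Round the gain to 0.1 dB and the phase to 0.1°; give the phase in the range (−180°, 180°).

At s = jω = j160:
pole (s+3): 3 + j160 → |·| = √(3²+160²) = √25609 ≈ 160.03, ∠ = arctan(160/3) ≈ 88.93°
pole (s+100): 100 + j160 → |·| = √(100²+160²) = √35600 ≈ 188.68, ∠ = arctan(160/100) ≈ 57.99°
|L| = 1000 / 30194 ≈ 0.033119
Gain = 20 log₁₀(0.033119) ≈ -29.60 dB
∠L = 0.00° − 146.92° = -146.92°

At s = jω = j1000:
pole (s+3): 3 + j1000 → |·| = √(3²+1000²) = √1000009 ≈ 1000, ∠ = arctan(1000/3) ≈ 89.83°
pole (s+100): 100 + j1000 → |·| = √(100²+1000²) = √1010000 ≈ 1005, ∠ = arctan(1000/100) ≈ 84.29°
|L| = 1000 / 1.005e+06 ≈ 0.00099502
Gain = 20 log₁₀(0.00099502) ≈ -60.04 dB
∠L = 0.00° − 174.12° = -174.12°

ω = 160: -29.6 dB, -146.9°; ω = 1000: -60.0 dB, -174.1°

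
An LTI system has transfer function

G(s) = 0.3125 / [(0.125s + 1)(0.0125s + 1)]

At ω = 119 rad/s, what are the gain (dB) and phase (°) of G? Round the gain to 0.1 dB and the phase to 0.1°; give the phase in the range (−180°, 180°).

-38.6 dB, -142.2°

At ω = 119 rad/s:
pole (1 + j119·0.125) = 1 + j14.875 → |·| ≈ 14.909, ∠ ≈ 86.15°
pole (1 + j119·0.0125) = 1 + j1.4875 → |·| ≈ 1.7924, ∠ ≈ 56.09°
|G| = 0.3125 · 1 / (14.909 · 1.7924) ≈ 0.011694
Gain = 20 log₁₀(0.011694) ≈ -38.64 dB
∠G = (0°) − (86.15° + 56.09°) = -142.24°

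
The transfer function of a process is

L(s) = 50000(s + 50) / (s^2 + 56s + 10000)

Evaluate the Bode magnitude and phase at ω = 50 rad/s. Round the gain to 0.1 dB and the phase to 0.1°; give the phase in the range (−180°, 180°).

52.9 dB, 24.5°

At s = jω = j50:
zero (s+50): 50 + j50 → |·| = √(50²+50²) = √5000 ≈ 70.711, ∠ = arctan(50/50) ≈ 45.00°
quadratic: (j50)² + 56·j50 + 10000 = 7500 + j2800 → |·| ≈ 8005.6, ∠ ≈ 20.47°
|L| = 50000 · 70.711 / 8005.6 ≈ 441.63
Gain = 20 log₁₀(441.63) ≈ 52.90 dB
∠L = 45.00° − 20.47° = 24.53°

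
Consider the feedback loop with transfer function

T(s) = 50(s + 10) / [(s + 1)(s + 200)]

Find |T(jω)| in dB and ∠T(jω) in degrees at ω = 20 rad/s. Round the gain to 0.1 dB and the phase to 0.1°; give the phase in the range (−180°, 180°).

At s = jω = j20:
zero (s+10): 10 + j20 → |·| = √(10²+20²) = √500 ≈ 22.361, ∠ = arctan(20/10) ≈ 63.43°
pole (s+1): 1 + j20 → |·| = √(1²+20²) = √401 ≈ 20.025, ∠ = arctan(20/1) ≈ 87.14°
pole (s+200): 200 + j20 → |·| = √(200²+20²) = √40400 ≈ 201, ∠ = arctan(20/200) ≈ 5.71°
|T| = 50 · 22.361 / 4025 ≈ 0.27778
Gain = 20 log₁₀(0.27778) ≈ -11.13 dB
∠T = 63.43° − 92.85° = -29.42°

-11.1 dB, -29.4°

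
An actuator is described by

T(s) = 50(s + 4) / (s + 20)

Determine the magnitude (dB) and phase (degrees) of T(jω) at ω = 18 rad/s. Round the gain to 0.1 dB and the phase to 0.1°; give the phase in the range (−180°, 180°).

30.7 dB, 35.5°

At s = jω = j18:
zero (s+4): 4 + j18 → |·| = √(4²+18²) = √340 ≈ 18.439, ∠ = arctan(18/4) ≈ 77.47°
pole (s+20): 20 + j18 → |·| = √(20²+18²) = √724 ≈ 26.907, ∠ = arctan(18/20) ≈ 41.99°
|T| = 50 · 18.439 / 26.907 ≈ 34.264
Gain = 20 log₁₀(34.264) ≈ 30.70 dB
∠T = 77.47° − 41.99° = 35.48°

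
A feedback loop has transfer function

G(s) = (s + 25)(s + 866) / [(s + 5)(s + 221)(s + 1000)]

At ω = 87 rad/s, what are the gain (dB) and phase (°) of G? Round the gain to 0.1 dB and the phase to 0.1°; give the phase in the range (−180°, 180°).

At s = jω = j87:
zero (s+25): 25 + j87 → |·| = √(25²+87²) = √8194 ≈ 90.521, ∠ = arctan(87/25) ≈ 73.97°
zero (s+866): 866 + j87 → |·| = √(866²+87²) = √757525 ≈ 870.36, ∠ = arctan(87/866) ≈ 5.74°
pole (s+5): 5 + j87 → |·| = √(5²+87²) = √7594 ≈ 87.144, ∠ = arctan(87/5) ≈ 86.71°
pole (s+221): 221 + j87 → |·| = √(221²+87²) = √56410 ≈ 237.51, ∠ = arctan(87/221) ≈ 21.49°
pole (s+1000): 1000 + j87 → |·| = √(1000²+87²) = √1007569 ≈ 1003.8, ∠ = arctan(87/1000) ≈ 4.97°
|G| = 1 · 78786 / 2.0776e+07 ≈ 0.0037922
Gain = 20 log₁₀(0.0037922) ≈ -48.42 dB
∠G = 79.71° − 113.17° = -33.46°

-48.4 dB, -33.5°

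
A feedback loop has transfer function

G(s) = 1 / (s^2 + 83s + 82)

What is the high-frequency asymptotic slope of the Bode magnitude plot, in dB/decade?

-40 dB/decade

Each pole contributes −20 dB/decade at high frequency; each zero contributes +20 dB/decade.
Net: 0 zero(s) − 2 pole(s) → -40 dB/decade.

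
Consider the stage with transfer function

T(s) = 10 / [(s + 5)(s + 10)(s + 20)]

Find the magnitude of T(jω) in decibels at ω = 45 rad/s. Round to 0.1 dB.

-80.2 dB

At s = jω = j45:
pole (s+5): 5 + j45 → |·| = √(5²+45²) = √2050 ≈ 45.277, ∠ = arctan(45/5) ≈ 83.66°
pole (s+10): 10 + j45 → |·| = √(10²+45²) = √2125 ≈ 46.098, ∠ = arctan(45/10) ≈ 77.47°
pole (s+20): 20 + j45 → |·| = √(20²+45²) = √2425 ≈ 49.244, ∠ = arctan(45/20) ≈ 66.04°
|T| = 10 / 1.0278e+05 ≈ 9.7295e-05
Gain = 20 log₁₀(9.7295e-05) ≈ -80.24 dB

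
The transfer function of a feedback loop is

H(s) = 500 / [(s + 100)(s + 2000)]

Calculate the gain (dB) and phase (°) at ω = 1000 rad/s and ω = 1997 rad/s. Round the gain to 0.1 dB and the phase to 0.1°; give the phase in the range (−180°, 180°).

ω = 1000: -73.1 dB, -110.9°; ω = 1997: -81.1 dB, -132.1°

At s = jω = j1000:
pole (s+100): 100 + j1000 → |·| = √(100²+1000²) = √1010000 ≈ 1005, ∠ = arctan(1000/100) ≈ 84.29°
pole (s+2000): 2000 + j1000 → |·| = √(2000²+1000²) = √5000000 ≈ 2236.1, ∠ = arctan(1000/2000) ≈ 26.57°
|H| = 500 / 2.2473e+06 ≈ 0.00022249
Gain = 20 log₁₀(0.00022249) ≈ -73.05 dB
∠H = 0.00° − 110.86° = -110.86°

At s = jω = j1997:
pole (s+100): 100 + j1997 → |·| = √(100²+1997²) = √3998009 ≈ 1999.5, ∠ = arctan(1997/100) ≈ 87.13°
pole (s+2000): 2000 + j1997 → |·| = √(2000²+1997²) = √7988009 ≈ 2826.3, ∠ = arctan(1997/2000) ≈ 44.96°
|H| = 500 / 5.6512e+06 ≈ 8.8477e-05
Gain = 20 log₁₀(8.8477e-05) ≈ -81.06 dB
∠H = 0.00° − 132.09° = -132.09°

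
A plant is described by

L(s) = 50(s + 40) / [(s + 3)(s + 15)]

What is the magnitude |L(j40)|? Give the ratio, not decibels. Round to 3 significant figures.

1.65

At s = jω = j40:
zero (s+40): 40 + j40 → |·| = √(40²+40²) = √3200 ≈ 56.569, ∠ = arctan(40/40) ≈ 45.00°
pole (s+3): 3 + j40 → |·| = √(3²+40²) = √1609 ≈ 40.112, ∠ = arctan(40/3) ≈ 85.71°
pole (s+15): 15 + j40 → |·| = √(15²+40²) = √1825 ≈ 42.72, ∠ = arctan(40/15) ≈ 69.44°
|L| = 50 · 56.569 / 1713.6 ≈ 1.6506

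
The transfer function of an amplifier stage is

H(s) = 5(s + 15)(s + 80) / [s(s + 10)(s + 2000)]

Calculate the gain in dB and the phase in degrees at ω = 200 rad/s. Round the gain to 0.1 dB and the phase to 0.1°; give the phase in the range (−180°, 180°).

-51.4 dB, -28.9°

At s = jω = j200:
zero (s+15): 15 + j200 → |·| = √(15²+200²) = √40225 ≈ 200.56, ∠ = arctan(200/15) ≈ 85.71°
zero (s+80): 80 + j200 → |·| = √(80²+200²) = √46400 ≈ 215.41, ∠ = arctan(200/80) ≈ 68.20°
pole (s+10): 10 + j200 → |·| = √(10²+200²) = √40100 ≈ 200.25, ∠ = arctan(200/10) ≈ 87.14°
pole (s+2000): 2000 + j200 → |·| = √(2000²+200²) = √4040000 ≈ 2010, ∠ = arctan(200/2000) ≈ 5.71°
pole at origin: |s| = 200, ∠ = 90.00° (in denominator)
|H| = 5 · 43203 / 8.05e+07 ≈ 0.0026834
Gain = 20 log₁₀(0.0026834) ≈ -51.43 dB
∠H = 153.91° − 182.85° = -28.94°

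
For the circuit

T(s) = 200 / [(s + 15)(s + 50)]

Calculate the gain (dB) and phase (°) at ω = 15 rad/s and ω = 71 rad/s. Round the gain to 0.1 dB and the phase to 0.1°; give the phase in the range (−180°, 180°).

At s = jω = j15:
pole (s+15): 15 + j15 → |·| = √(15²+15²) = √450 ≈ 21.213, ∠ = arctan(15/15) ≈ 45.00°
pole (s+50): 50 + j15 → |·| = √(50²+15²) = √2725 ≈ 52.202, ∠ = arctan(15/50) ≈ 16.70°
|T| = 200 / 1107.4 ≈ 0.1806
Gain = 20 log₁₀(0.1806) ≈ -14.87 dB
∠T = 0.00° − 61.70° = -61.70°

At s = jω = j71:
pole (s+15): 15 + j71 → |·| = √(15²+71²) = √5266 ≈ 72.567, ∠ = arctan(71/15) ≈ 78.07°
pole (s+50): 50 + j71 → |·| = √(50²+71²) = √7541 ≈ 86.839, ∠ = arctan(71/50) ≈ 54.85°
|T| = 200 / 6301.6 ≈ 0.031738
Gain = 20 log₁₀(0.031738) ≈ -29.97 dB
∠T = 0.00° − 132.92° = -132.92°

ω = 15: -14.9 dB, -61.7°; ω = 71: -30.0 dB, -132.9°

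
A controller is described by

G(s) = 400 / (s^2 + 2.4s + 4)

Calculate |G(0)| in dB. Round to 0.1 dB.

G(0) = 400 / 4 = 100
20 log₁₀(100) ≈ 40.00 dB

40.0 dB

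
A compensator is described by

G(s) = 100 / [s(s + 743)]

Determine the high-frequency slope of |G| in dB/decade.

-40 dB/decade

Each pole contributes −20 dB/decade at high frequency; each zero contributes +20 dB/decade.
Net: 0 zero(s) − 2 pole(s) → -40 dB/decade.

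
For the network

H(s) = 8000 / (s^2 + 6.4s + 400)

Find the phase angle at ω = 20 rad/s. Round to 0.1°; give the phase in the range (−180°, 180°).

-90.0°

At s = jω = j20:
quadratic: (j20)² + 6.4·j20 + 400 = 0 + j128 → |·| ≈ 128, ∠ ≈ 90.00°
∠H = 0.00° − 90.00° = -90.00°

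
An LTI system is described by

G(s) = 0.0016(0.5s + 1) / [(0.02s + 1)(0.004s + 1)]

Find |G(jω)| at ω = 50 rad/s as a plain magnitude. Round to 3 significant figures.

At ω = 50 rad/s:
zero (1 + j50·0.5) = 1 + j25 → |·| ≈ 25.02, ∠ ≈ 87.71°
pole (1 + j50·0.02) = 1 + j1 → |·| ≈ 1.4142, ∠ ≈ 45.00°
pole (1 + j50·0.004) = 1 + j0.2 → |·| ≈ 1.0198, ∠ ≈ 11.31°
|G| = 0.0016 · 25.02 / (1.4142 · 1.0198) ≈ 0.027758

0.0278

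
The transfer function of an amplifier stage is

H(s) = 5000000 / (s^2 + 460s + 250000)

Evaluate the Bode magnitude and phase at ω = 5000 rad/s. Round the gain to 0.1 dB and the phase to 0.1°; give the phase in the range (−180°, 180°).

At s = jω = j5000:
quadratic: (j5000)² + 460·j5000 + 250000 = -24750000 + j2300000 → |·| ≈ 2.4857e+07, ∠ ≈ 174.69°
|H| = 5000000 / 2.4857e+07 ≈ 0.20115
Gain = 20 log₁₀(0.20115) ≈ -13.93 dB
∠H = 0.00° − 174.69° = -174.69°

-13.9 dB, -174.7°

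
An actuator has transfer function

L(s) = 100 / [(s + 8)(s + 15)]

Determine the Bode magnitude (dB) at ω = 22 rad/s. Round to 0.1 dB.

-15.9 dB

At s = jω = j22:
pole (s+8): 8 + j22 → |·| = √(8²+22²) = √548 ≈ 23.409, ∠ = arctan(22/8) ≈ 70.02°
pole (s+15): 15 + j22 → |·| = √(15²+22²) = √709 ≈ 26.627, ∠ = arctan(22/15) ≈ 55.71°
|L| = 100 / 623.31 ≈ 0.16043
Gain = 20 log₁₀(0.16043) ≈ -15.89 dB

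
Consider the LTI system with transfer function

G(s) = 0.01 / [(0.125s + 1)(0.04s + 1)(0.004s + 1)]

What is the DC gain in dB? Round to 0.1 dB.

G(0) = 0.01 · 1 / 1 = 0.01
20 log₁₀(0.01) ≈ -40.00 dB

-40.0 dB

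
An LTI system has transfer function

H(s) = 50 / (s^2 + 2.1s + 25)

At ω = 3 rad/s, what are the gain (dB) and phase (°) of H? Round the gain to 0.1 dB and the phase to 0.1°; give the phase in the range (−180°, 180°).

At s = jω = j3:
quadratic: (j3)² + 2.1·j3 + 25 = 16 + j6.3 → |·| ≈ 17.196, ∠ ≈ 21.49°
|H| = 50 / 17.196 ≈ 2.9077
Gain = 20 log₁₀(2.9077) ≈ 9.27 dB
∠H = 0.00° − 21.49° = -21.49°

9.3 dB, -21.5°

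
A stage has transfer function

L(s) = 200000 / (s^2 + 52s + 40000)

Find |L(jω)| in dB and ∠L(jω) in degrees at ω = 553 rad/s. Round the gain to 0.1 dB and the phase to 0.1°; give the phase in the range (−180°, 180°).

-2.5 dB, -173.8°

At s = jω = j553:
quadratic: (j553)² + 52·j553 + 40000 = -265809 + j28756 → |·| ≈ 2.6736e+05, ∠ ≈ 173.83°
|L| = 200000 / 2.6736e+05 ≈ 0.74806
Gain = 20 log₁₀(0.74806) ≈ -2.52 dB
∠L = 0.00° − 173.83° = -173.83°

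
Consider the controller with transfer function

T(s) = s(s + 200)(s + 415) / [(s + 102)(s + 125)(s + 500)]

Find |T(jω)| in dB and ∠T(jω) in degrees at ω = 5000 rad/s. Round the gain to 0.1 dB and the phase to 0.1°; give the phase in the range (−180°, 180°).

At s = jω = j5000:
zero (s+200): 200 + j5000 → |·| = √(200²+5000²) = √25040000 ≈ 5004, ∠ = arctan(5000/200) ≈ 87.71°
zero (s+415): 415 + j5000 → |·| = √(415²+5000²) = √25172225 ≈ 5017.2, ∠ = arctan(5000/415) ≈ 85.26°
zero at origin: s = j5000 → |·| = 5000, ∠ = 90.00°
pole (s+102): 102 + j5000 → |·| = √(102²+5000²) = √25010404 ≈ 5001, ∠ = arctan(5000/102) ≈ 88.83°
pole (s+125): 125 + j5000 → |·| = √(125²+5000²) = √25015625 ≈ 5001.6, ∠ = arctan(5000/125) ≈ 88.57°
pole (s+500): 500 + j5000 → |·| = √(500²+5000²) = √25250000 ≈ 5024.9, ∠ = arctan(5000/500) ≈ 84.29°
|T| = 1 · 1.2553e+11 / 1.2569e+11 ≈ 0.99873
Gain = 20 log₁₀(0.99873) ≈ -0.01 dB
∠T = 262.97° − 261.69° = 1.28°

-0.0 dB, 1.3°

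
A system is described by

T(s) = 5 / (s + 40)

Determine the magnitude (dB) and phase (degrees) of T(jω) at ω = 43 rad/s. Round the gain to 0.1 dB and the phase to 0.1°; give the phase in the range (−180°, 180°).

-21.4 dB, -47.1°

Substitute s = j43:
Numerator: 5 = 5 + j0
Denominator: (j43) + 40 = 40 + j43
|N| = √(5² + 0²) ≈ 5, ∠N ≈ 0.00°
|D| = √(40² + 43²) ≈ 58.728, ∠D ≈ 47.07°
|T| = 5 / 58.728 ≈ 0.085138
Gain = 20 log₁₀(0.085138) ≈ -21.40 dB
∠T = 0.00° − 47.07° = -47.07°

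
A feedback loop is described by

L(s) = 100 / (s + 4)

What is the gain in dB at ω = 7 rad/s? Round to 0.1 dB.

At s = jω = j7:
pole (s+4): 4 + j7 → |·| = √(4²+7²) = √65 ≈ 8.0623, ∠ = arctan(7/4) ≈ 60.26°
|L| = 100 / 8.0623 ≈ 12.403
Gain = 20 log₁₀(12.403) ≈ 21.87 dB

21.9 dB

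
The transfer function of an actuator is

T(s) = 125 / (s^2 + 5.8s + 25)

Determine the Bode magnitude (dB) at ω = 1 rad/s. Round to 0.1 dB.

14.1 dB

At s = jω = j1:
quadratic: (j1)² + 5.8·j1 + 25 = 24 + j5.8 → |·| ≈ 24.691, ∠ ≈ 13.59°
|T| = 125 / 24.691 ≈ 5.0626
Gain = 20 log₁₀(5.0626) ≈ 14.09 dB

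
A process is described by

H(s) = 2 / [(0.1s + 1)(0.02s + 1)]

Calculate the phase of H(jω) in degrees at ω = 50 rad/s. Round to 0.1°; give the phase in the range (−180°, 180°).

At ω = 50 rad/s:
pole (1 + j50·0.1) = 1 + j5 → |·| ≈ 5.099, ∠ ≈ 78.69°
pole (1 + j50·0.02) = 1 + j1 → |·| ≈ 1.4142, ∠ ≈ 45.00°
∠H = (0°) − (78.69° + 45.00°) = -123.69°

-123.7°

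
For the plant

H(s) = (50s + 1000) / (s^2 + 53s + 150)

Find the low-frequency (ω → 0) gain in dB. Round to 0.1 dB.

16.5 dB

H(0) = 1000 / 150 ≈ 6.6667
20 log₁₀(6.6667) ≈ 16.48 dB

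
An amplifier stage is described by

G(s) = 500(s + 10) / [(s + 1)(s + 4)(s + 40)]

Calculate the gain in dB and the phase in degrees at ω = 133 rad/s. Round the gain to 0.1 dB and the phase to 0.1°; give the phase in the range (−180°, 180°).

-31.3 dB, -165.4°

At s = jω = j133:
zero (s+10): 10 + j133 → |·| = √(10²+133²) = √17789 ≈ 133.38, ∠ = arctan(133/10) ≈ 85.70°
pole (s+1): 1 + j133 → |·| = √(1²+133²) = √17690 ≈ 133, ∠ = arctan(133/1) ≈ 89.57°
pole (s+4): 4 + j133 → |·| = √(4²+133²) = √17705 ≈ 133.06, ∠ = arctan(133/4) ≈ 88.28°
pole (s+40): 40 + j133 → |·| = √(40²+133²) = √19289 ≈ 138.88, ∠ = arctan(133/40) ≈ 73.26°
|G| = 500 · 133.38 / 2.4578e+06 ≈ 0.027134
Gain = 20 log₁₀(0.027134) ≈ -31.33 dB
∠G = 85.70° − 251.11° = -165.41°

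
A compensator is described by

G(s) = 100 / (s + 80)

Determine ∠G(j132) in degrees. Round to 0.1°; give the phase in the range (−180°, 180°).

-58.8°

At s = jω = j132:
pole (s+80): 80 + j132 → |·| = √(80²+132²) = √23824 ≈ 154.35, ∠ = arctan(132/80) ≈ 58.78°
∠G = 0.00° − 58.78° = -58.78°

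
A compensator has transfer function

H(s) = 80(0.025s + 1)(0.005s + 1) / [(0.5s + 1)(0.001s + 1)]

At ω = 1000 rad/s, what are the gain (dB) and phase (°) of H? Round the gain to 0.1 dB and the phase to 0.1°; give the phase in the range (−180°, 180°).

At ω = 1000 rad/s:
zero (1 + j1000·0.025) = 1 + j25 → |·| ≈ 25.02, ∠ ≈ 87.71°
zero (1 + j1000·0.005) = 1 + j5 → |·| ≈ 5.099, ∠ ≈ 78.69°
pole (1 + j1000·0.5) = 1 + j500 → |·| ≈ 500, ∠ ≈ 89.89°
pole (1 + j1000·0.001) = 1 + j1 → |·| ≈ 1.4142, ∠ ≈ 45.00°
|H| = 80 · 25.02 · 5.099 / (500 · 1.4142) ≈ 14.434
Gain = 20 log₁₀(14.434) ≈ 23.19 dB
∠H = (87.71° + 78.69°) − (89.89° + 45.00°) = 31.51°

23.2 dB, 31.5°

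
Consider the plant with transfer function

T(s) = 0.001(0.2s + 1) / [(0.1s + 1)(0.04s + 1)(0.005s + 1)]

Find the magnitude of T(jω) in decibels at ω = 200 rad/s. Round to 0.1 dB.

-75.1 dB

At ω = 200 rad/s:
zero (1 + j200·0.2) = 1 + j40 → |·| ≈ 40.012, ∠ ≈ 88.57°
pole (1 + j200·0.1) = 1 + j20 → |·| ≈ 20.025, ∠ ≈ 87.14°
pole (1 + j200·0.04) = 1 + j8 → |·| ≈ 8.0623, ∠ ≈ 82.87°
pole (1 + j200·0.005) = 1 + j1 → |·| ≈ 1.4142, ∠ ≈ 45.00°
|T| = 0.001 · 40.012 / (20.025 · 8.0623 · 1.4142) ≈ 0.00017525
Gain = 20 log₁₀(0.00017525) ≈ -75.13 dB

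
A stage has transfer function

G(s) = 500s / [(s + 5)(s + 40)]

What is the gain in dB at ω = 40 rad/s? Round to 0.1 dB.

18.9 dB

At s = jω = j40:
zero at origin: s = j40 → |·| = 40, ∠ = 90.00°
pole (s+5): 5 + j40 → |·| = √(5²+40²) = √1625 ≈ 40.311, ∠ = arctan(40/5) ≈ 82.87°
pole (s+40): 40 + j40 → |·| = √(40²+40²) = √3200 ≈ 56.569, ∠ = arctan(40/40) ≈ 45.00°
|G| = 500 · 40 / 2280.4 ≈ 8.7704
Gain = 20 log₁₀(8.7704) ≈ 18.86 dB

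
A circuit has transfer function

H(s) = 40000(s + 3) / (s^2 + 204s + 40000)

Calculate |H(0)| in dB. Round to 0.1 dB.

H(0) = 40000·3 / 40000 = 3
20 log₁₀(3) ≈ 9.54 dB

9.5 dB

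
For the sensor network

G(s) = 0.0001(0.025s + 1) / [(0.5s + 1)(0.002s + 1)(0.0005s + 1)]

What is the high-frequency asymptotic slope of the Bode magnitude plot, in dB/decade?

-40 dB/decade

Each pole contributes −20 dB/decade at high frequency; each zero contributes +20 dB/decade.
Net: 1 zero(s) − 3 pole(s) → -40 dB/decade.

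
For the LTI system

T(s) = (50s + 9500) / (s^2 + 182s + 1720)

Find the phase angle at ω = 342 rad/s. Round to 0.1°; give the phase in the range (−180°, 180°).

-90.7°

Substitute s = j342:
Numerator: 50(j342) + 9500 = 9500 + j17100
Denominator: (j342)^2 + 182(j342) + 1720 = -115244 + j62244
|N| = √(9500² + 17100²) ≈ 19562, ∠N ≈ 60.95°
|D| = √(115244² + 62244²) ≈ 1.3098e+05, ∠D ≈ 151.63°
∠T = 60.95° − 151.63° = -90.68°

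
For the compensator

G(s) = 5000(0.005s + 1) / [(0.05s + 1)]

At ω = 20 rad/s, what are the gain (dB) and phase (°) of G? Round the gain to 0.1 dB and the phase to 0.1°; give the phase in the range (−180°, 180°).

At ω = 20 rad/s:
zero (1 + j20·0.005) = 1 + j0.1 → |·| ≈ 1.005, ∠ ≈ 5.71°
pole (1 + j20·0.05) = 1 + j1 → |·| ≈ 1.4142, ∠ ≈ 45.00°
|G| = 5000 · 1.005 / (1.4142) ≈ 3553.2
Gain = 20 log₁₀(3553.2) ≈ 71.01 dB
∠G = (5.71°) − (45.00°) = -39.29°

71.0 dB, -39.3°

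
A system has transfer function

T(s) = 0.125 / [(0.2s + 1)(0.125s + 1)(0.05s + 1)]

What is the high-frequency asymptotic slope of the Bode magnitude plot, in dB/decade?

Each pole contributes −20 dB/decade at high frequency; each zero contributes +20 dB/decade.
Net: 0 zero(s) − 3 pole(s) → -60 dB/decade.

-60 dB/decade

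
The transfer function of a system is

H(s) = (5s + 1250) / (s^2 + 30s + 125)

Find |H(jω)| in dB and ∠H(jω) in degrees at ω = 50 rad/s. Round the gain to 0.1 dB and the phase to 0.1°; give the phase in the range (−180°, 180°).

Substitute s = j50:
Numerator: 5(j50) + 1250 = 1250 + j250
Denominator: (j50)^2 + 30(j50) + 125 = -2375 + j1500
|N| = √(1250² + 250²) ≈ 1274.8, ∠N ≈ 11.31°
|D| = √(2375² + 1500²) ≈ 2809, ∠D ≈ 147.72°
|H| = 1274.8 / 2809 ≈ 0.45383
Gain = 20 log₁₀(0.45383) ≈ -6.86 dB
∠H = 11.31° − 147.72° = -136.41°

-6.9 dB, -136.4°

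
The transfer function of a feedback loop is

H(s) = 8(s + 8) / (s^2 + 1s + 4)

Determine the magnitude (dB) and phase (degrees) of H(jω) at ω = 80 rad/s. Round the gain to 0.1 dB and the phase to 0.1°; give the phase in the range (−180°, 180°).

At s = jω = j80:
zero (s+8): 8 + j80 → |·| = √(8²+80²) = √6464 ≈ 80.399, ∠ = arctan(80/8) ≈ 84.29°
quadratic: (j80)² + 1·j80 + 4 = -6396 + j80 → |·| ≈ 6396.5, ∠ ≈ 179.28°
|H| = 8 · 80.399 / 6396.5 ≈ 0.10055
Gain = 20 log₁₀(0.10055) ≈ -19.95 dB
∠H = 84.29° − 179.28° = -94.99°

-20.0 dB, -95.0°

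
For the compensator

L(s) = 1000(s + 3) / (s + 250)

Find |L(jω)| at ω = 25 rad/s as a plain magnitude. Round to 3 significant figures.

100

At s = jω = j25:
zero (s+3): 3 + j25 → |·| = √(3²+25²) = √634 ≈ 25.179, ∠ = arctan(25/3) ≈ 83.16°
pole (s+250): 250 + j25 → |·| = √(250²+25²) = √63125 ≈ 251.25, ∠ = arctan(25/250) ≈ 5.71°
|L| = 1000 · 25.179 / 251.25 ≈ 100.21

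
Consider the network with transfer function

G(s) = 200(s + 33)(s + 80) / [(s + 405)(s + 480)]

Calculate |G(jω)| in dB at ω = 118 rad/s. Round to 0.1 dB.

At s = jω = j118:
zero (s+33): 33 + j118 → |·| = √(33²+118²) = √15013 ≈ 122.53, ∠ = arctan(118/33) ≈ 74.38°
zero (s+80): 80 + j118 → |·| = √(80²+118²) = √20324 ≈ 142.56, ∠ = arctan(118/80) ≈ 55.86°
pole (s+405): 405 + j118 → |·| = √(405²+118²) = √177949 ≈ 421.84, ∠ = arctan(118/405) ≈ 16.24°
pole (s+480): 480 + j118 → |·| = √(480²+118²) = √244324 ≈ 494.29, ∠ = arctan(118/480) ≈ 13.81°
|G| = 200 · 17468 / 2.0851e+05 ≈ 16.755
Gain = 20 log₁₀(16.755) ≈ 24.48 dB

24.5 dB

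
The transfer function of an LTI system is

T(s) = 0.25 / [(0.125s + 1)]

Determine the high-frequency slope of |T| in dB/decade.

-20 dB/decade

Each pole contributes −20 dB/decade at high frequency; each zero contributes +20 dB/decade.
Net: 0 zero(s) − 1 pole(s) → -20 dB/decade.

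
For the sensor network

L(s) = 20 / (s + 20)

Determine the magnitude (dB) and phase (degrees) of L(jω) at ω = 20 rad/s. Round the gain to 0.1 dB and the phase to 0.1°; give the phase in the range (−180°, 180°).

Substitute s = j20:
Numerator: 20 = 20 + j0
Denominator: (j20) + 20 = 20 + j20
|N| = √(20² + 0²) ≈ 20, ∠N ≈ 0.00°
|D| = √(20² + 20²) ≈ 28.284, ∠D ≈ 45.00°
|L| = 20 / 28.284 ≈ 0.70711
Gain = 20 log₁₀(0.70711) ≈ -3.01 dB
∠L = 0.00° − 45.00° = -45.00°

-3.0 dB, -45.0°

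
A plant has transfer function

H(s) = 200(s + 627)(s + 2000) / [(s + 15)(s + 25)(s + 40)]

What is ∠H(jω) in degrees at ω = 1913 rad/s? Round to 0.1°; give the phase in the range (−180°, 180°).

-152.0°

At s = jω = j1913:
zero (s+627): 627 + j1913 → |·| = √(627²+1913²) = √4052698 ≈ 2013.1, ∠ = arctan(1913/627) ≈ 71.85°
zero (s+2000): 2000 + j1913 → |·| = √(2000²+1913²) = √7659569 ≈ 2767.6, ∠ = arctan(1913/2000) ≈ 43.73°
pole (s+15): 15 + j1913 → |·| = √(15²+1913²) = √3659794 ≈ 1913.1, ∠ = arctan(1913/15) ≈ 89.55°
pole (s+25): 25 + j1913 → |·| = √(25²+1913²) = √3660194 ≈ 1913.2, ∠ = arctan(1913/25) ≈ 89.25°
pole (s+40): 40 + j1913 → |·| = √(40²+1913²) = √3661169 ≈ 1913.4, ∠ = arctan(1913/40) ≈ 88.80°
∠H = 115.58° − 267.60° = -152.02°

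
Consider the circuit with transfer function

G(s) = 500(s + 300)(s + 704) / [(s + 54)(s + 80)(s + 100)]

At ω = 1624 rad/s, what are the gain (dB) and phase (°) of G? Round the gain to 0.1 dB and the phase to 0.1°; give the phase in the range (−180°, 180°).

At s = jω = j1624:
zero (s+300): 300 + j1624 → |·| = √(300²+1624²) = √2727376 ≈ 1651.5, ∠ = arctan(1624/300) ≈ 79.53°
zero (s+704): 704 + j1624 → |·| = √(704²+1624²) = √3132992 ≈ 1770, ∠ = arctan(1624/704) ≈ 66.56°
pole (s+54): 54 + j1624 → |·| = √(54²+1624²) = √2640292 ≈ 1624.9, ∠ = arctan(1624/54) ≈ 88.10°
pole (s+80): 80 + j1624 → |·| = √(80²+1624²) = √2643776 ≈ 1626, ∠ = arctan(1624/80) ≈ 87.18°
pole (s+100): 100 + j1624 → |·| = √(100²+1624²) = √2647376 ≈ 1627.1, ∠ = arctan(1624/100) ≈ 86.48°
|G| = 500 · 2.9232e+06 / 4.2989e+09 ≈ 0.33999
Gain = 20 log₁₀(0.33999) ≈ -9.37 dB
∠G = 146.09° − 261.76° = -115.67°

-9.4 dB, -115.7°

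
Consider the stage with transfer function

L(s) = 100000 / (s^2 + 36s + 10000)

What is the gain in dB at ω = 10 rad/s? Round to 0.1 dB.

20.1 dB

At s = jω = j10:
quadratic: (j10)² + 36·j10 + 10000 = 9900 + j360 → |·| ≈ 9906.5, ∠ ≈ 2.08°
|L| = 100000 / 9906.5 ≈ 10.094
Gain = 20 log₁₀(10.094) ≈ 20.08 dB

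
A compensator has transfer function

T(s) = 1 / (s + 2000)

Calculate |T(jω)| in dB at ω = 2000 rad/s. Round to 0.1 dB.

At s = jω = j2000:
pole (s+2000): 2000 + j2000 → |·| = √(2000²+2000²) = √8000000 ≈ 2828.4, ∠ = arctan(2000/2000) ≈ 45.00°
|T| = 1 / 2828.4 ≈ 0.00035356
Gain = 20 log₁₀(0.00035356) ≈ -69.03 dB

-69.0 dB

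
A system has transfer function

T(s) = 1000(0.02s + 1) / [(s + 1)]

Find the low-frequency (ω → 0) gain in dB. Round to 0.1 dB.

60.0 dB

T(0) = 1000 · 1 / 1 = 1000
20 log₁₀(1000) ≈ 60.00 dB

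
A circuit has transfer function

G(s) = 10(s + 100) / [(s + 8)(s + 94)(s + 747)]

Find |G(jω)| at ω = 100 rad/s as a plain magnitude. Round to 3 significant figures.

At s = jω = j100:
zero (s+100): 100 + j100 → |·| = √(100²+100²) = √20000 ≈ 141.42, ∠ = arctan(100/100) ≈ 45.00°
pole (s+8): 8 + j100 → |·| = √(8²+100²) = √10064 ≈ 100.32, ∠ = arctan(100/8) ≈ 85.43°
pole (s+94): 94 + j100 → |·| = √(94²+100²) = √18836 ≈ 137.24, ∠ = arctan(100/94) ≈ 46.77°
pole (s+747): 747 + j100 → |·| = √(747²+100²) = √568009 ≈ 753.66, ∠ = arctan(100/747) ≈ 7.62°
|G| = 10 · 141.42 / 1.0376e+07 ≈ 0.0001363

0.000136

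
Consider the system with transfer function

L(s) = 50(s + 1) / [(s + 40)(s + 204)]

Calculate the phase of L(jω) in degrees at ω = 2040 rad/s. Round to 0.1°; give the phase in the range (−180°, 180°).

-83.2°

At s = jω = j2040:
zero (s+1): 1 + j2040 → |·| = √(1²+2040²) = √4161601 ≈ 2040, ∠ = arctan(2040/1) ≈ 89.97°
pole (s+40): 40 + j2040 → |·| = √(40²+2040²) = √4163200 ≈ 2040.4, ∠ = arctan(2040/40) ≈ 88.88°
pole (s+204): 204 + j2040 → |·| = √(204²+2040²) = √4203216 ≈ 2050.2, ∠ = arctan(2040/204) ≈ 84.29°
∠L = 89.97° − 173.17° = -83.20°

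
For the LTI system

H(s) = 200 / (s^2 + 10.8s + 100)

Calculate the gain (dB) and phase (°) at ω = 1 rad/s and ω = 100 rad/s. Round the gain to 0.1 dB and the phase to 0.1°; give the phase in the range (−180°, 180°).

ω = 1: 6.1 dB, -6.2°; ω = 100: -33.9 dB, -173.8°

At s = jω = j1:
quadratic: (j1)² + 10.8·j1 + 100 = 99 + j10.8 → |·| ≈ 99.587, ∠ ≈ 6.23°
|H| = 200 / 99.587 ≈ 2.0083
Gain = 20 log₁₀(2.0083) ≈ 6.06 dB
∠H = 0.00° − 6.23° = -6.23°

At s = jω = j100:
quadratic: (j100)² + 10.8·j100 + 100 = -9900 + j1080 → |·| ≈ 9958.7, ∠ ≈ 173.77°
|H| = 200 / 9958.7 ≈ 0.020083
Gain = 20 log₁₀(0.020083) ≈ -33.94 dB
∠H = 0.00° − 173.77° = -173.77°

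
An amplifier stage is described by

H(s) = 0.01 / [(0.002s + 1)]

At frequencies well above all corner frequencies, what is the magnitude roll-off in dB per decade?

Each pole contributes −20 dB/decade at high frequency; each zero contributes +20 dB/decade.
Net: 0 zero(s) − 1 pole(s) → -20 dB/decade.

-20 dB/decade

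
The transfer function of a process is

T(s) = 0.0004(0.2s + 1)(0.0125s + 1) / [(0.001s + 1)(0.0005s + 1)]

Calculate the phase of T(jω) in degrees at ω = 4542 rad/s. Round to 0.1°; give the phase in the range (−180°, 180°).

35.1°

At ω = 4542 rad/s:
zero (1 + j4542·0.2) = 1 + j908.4 → |·| ≈ 908.4, ∠ ≈ 89.94°
zero (1 + j4542·0.0125) = 1 + j56.775 → |·| ≈ 56.784, ∠ ≈ 88.99°
pole (1 + j4542·0.001) = 1 + j4.542 → |·| ≈ 4.6508, ∠ ≈ 77.58°
pole (1 + j4542·0.0005) = 1 + j2.271 → |·| ≈ 2.4814, ∠ ≈ 66.23°
∠T = (89.94° + 88.99°) − (77.58° + 66.23°) = 35.12°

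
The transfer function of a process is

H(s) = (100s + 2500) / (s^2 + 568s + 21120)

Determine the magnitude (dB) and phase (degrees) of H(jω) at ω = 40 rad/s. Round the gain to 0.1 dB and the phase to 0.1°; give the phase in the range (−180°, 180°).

Substitute s = j40:
Numerator: 100(j40) + 2500 = 2500 + j4000
Denominator: (j40)^2 + 568(j40) + 21120 = 19520 + j22720
|N| = √(2500² + 4000²) ≈ 4717, ∠N ≈ 57.99°
|D| = √(19520² + 22720²) ≈ 29954, ∠D ≈ 49.33°
|H| = 4717 / 29954 ≈ 0.15747
Gain = 20 log₁₀(0.15747) ≈ -16.06 dB
∠H = 57.99° − 49.33° = 8.66°

-16.1 dB, 8.7°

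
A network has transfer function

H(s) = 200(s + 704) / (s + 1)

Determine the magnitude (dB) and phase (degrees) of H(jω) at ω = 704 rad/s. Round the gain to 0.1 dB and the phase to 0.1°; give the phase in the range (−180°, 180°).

At s = jω = j704:
zero (s+704): 704 + j704 → |·| = √(704²+704²) = √991232 ≈ 995.61, ∠ = arctan(704/704) ≈ 45.00°
pole (s+1): 1 + j704 → |·| = √(1²+704²) = √495617 ≈ 704, ∠ = arctan(704/1) ≈ 89.92°
|H| = 200 · 995.61 / 704 ≈ 282.84
Gain = 20 log₁₀(282.84) ≈ 49.03 dB
∠H = 45.00° − 89.92° = -44.92°

49.0 dB, -44.9°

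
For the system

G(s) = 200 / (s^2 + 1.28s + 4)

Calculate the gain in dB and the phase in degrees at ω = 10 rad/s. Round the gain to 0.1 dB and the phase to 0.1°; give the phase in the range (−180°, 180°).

At s = jω = j10:
quadratic: (j10)² + 1.28·j10 + 4 = -96 + j12.8 → |·| ≈ 96.85, ∠ ≈ 172.41°
|G| = 200 / 96.85 ≈ 2.065
Gain = 20 log₁₀(2.065) ≈ 6.30 dB
∠G = 0.00° − 172.41° = -172.41°

6.3 dB, -172.4°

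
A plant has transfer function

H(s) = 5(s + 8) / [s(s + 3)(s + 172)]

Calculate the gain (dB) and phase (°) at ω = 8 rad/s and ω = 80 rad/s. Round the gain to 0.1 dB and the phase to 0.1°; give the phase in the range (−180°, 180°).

At s = jω = j8:
zero (s+8): 8 + j8 → |·| = √(8²+8²) = √128 ≈ 11.314, ∠ = arctan(8/8) ≈ 45.00°
pole (s+3): 3 + j8 → |·| = √(3²+8²) = √73 ≈ 8.544, ∠ = arctan(8/3) ≈ 69.44°
pole (s+172): 172 + j8 → |·| = √(172²+8²) = √29648 ≈ 172.19, ∠ = arctan(8/172) ≈ 2.66°
pole at origin: |s| = 8, ∠ = 90.00° (in denominator)
|H| = 5 · 11.314 / 11770 ≈ 0.0048063
Gain = 20 log₁₀(0.0048063) ≈ -46.36 dB
∠H = 45.00° − 162.10° = -117.10°

At s = jω = j80:
zero (s+8): 8 + j80 → |·| = √(8²+80²) = √6464 ≈ 80.399, ∠ = arctan(80/8) ≈ 84.29°
pole (s+3): 3 + j80 → |·| = √(3²+80²) = √6409 ≈ 80.056, ∠ = arctan(80/3) ≈ 87.85°
pole (s+172): 172 + j80 → |·| = √(172²+80²) = √35984 ≈ 189.69, ∠ = arctan(80/172) ≈ 24.94°
pole at origin: |s| = 80, ∠ = 90.00° (in denominator)
|H| = 5 · 80.399 / 1.2149e+06 ≈ 0.00033089
Gain = 20 log₁₀(0.00033089) ≈ -69.61 dB
∠H = 84.29° − 202.79° = -118.50°

ω = 8: -46.4 dB, -117.1°; ω = 80: -69.6 dB, -118.5°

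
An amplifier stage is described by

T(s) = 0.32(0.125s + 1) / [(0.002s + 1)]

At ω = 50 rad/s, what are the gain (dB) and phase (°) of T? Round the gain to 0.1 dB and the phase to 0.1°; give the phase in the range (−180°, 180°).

6.1 dB, 75.2°

At ω = 50 rad/s:
zero (1 + j50·0.125) = 1 + j6.25 → |·| ≈ 6.3295, ∠ ≈ 80.91°
pole (1 + j50·0.002) = 1 + j0.1 → |·| ≈ 1.005, ∠ ≈ 5.71°
|T| = 0.32 · 6.3295 / (1.005) ≈ 2.0154
Gain = 20 log₁₀(2.0154) ≈ 6.09 dB
∠T = (80.91°) − (5.71°) = 75.20°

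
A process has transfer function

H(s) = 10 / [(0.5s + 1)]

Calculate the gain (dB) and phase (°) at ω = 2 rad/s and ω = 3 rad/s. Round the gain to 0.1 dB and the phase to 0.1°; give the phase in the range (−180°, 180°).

ω = 2: 17.0 dB, -45.0°; ω = 3: 14.9 dB, -56.3°

At ω = 2 rad/s:
pole (1 + j2·0.5) = 1 + j1 → |·| ≈ 1.4142, ∠ ≈ 45.00°
|H| = 10 · 1 / (1.4142) ≈ 7.0711
Gain = 20 log₁₀(7.0711) ≈ 16.99 dB
∠H = (0°) − (45.00°) = -45.00°

At ω = 3 rad/s:
pole (1 + j3·0.5) = 1 + j1.5 → |·| ≈ 1.8028, ∠ ≈ 56.31°
|H| = 10 · 1 / (1.8028) ≈ 5.5469
Gain = 20 log₁₀(5.5469) ≈ 14.88 dB
∠H = (0°) − (56.31°) = -56.31°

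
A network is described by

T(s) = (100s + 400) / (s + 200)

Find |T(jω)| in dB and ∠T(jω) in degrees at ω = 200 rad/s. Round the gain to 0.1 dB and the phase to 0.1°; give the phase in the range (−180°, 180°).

Substitute s = j200:
Numerator: 100(j200) + 400 = 400 + j20000
Denominator: (j200) + 200 = 200 + j200
|N| = √(400² + 20000²) ≈ 20004, ∠N ≈ 88.85°
|D| = √(200² + 200²) ≈ 282.84, ∠D ≈ 45.00°
|T| = 20004 / 282.84 ≈ 70.725
Gain = 20 log₁₀(70.725) ≈ 36.99 dB
∠T = 88.85° − 45.00° = 43.85°

37.0 dB, 43.9°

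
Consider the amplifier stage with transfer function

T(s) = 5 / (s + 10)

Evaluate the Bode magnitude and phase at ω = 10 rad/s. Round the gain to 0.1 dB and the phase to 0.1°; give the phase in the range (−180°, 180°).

-9.0 dB, -45.0°

Substitute s = j10:
Numerator: 5 = 5 + j0
Denominator: (j10) + 10 = 10 + j10
|N| = √(5² + 0²) ≈ 5, ∠N ≈ 0.00°
|D| = √(10² + 10²) ≈ 14.142, ∠D ≈ 45.00°
|T| = 5 / 14.142 ≈ 0.35356
Gain = 20 log₁₀(0.35356) ≈ -9.03 dB
∠T = 0.00° − 45.00° = -45.00°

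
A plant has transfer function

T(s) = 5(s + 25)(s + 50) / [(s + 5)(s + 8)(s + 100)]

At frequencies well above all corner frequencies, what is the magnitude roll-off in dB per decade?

Each pole contributes −20 dB/decade at high frequency; each zero contributes +20 dB/decade.
Net: 2 zero(s) − 3 pole(s) → -20 dB/decade.

-20 dB/decade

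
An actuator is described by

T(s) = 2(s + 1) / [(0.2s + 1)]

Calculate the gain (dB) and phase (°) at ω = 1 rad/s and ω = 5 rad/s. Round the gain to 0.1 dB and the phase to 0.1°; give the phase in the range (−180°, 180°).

ω = 1: 8.9 dB, 33.7°; ω = 5: 17.2 dB, 33.7°

At ω = 1 rad/s:
zero (1 + j1·1) = 1 + j1 → |·| ≈ 1.4142, ∠ ≈ 45.00°
pole (1 + j1·0.2) = 1 + j0.2 → |·| ≈ 1.0198, ∠ ≈ 11.31°
|T| = 2 · 1.4142 / (1.0198) ≈ 2.7735
Gain = 20 log₁₀(2.7735) ≈ 8.86 dB
∠T = (45.00°) − (11.31°) = 33.69°

At ω = 5 rad/s:
zero (1 + j5·1) = 1 + j5 → |·| ≈ 5.099, ∠ ≈ 78.69°
pole (1 + j5·0.2) = 1 + j1 → |·| ≈ 1.4142, ∠ ≈ 45.00°
|T| = 2 · 5.099 / (1.4142) ≈ 7.2111
Gain = 20 log₁₀(7.2111) ≈ 17.16 dB
∠T = (78.69°) − (45.00°) = 33.69°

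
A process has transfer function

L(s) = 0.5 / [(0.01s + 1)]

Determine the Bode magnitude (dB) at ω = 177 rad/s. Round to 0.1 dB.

-12.2 dB

At ω = 177 rad/s:
pole (1 + j177·0.01) = 1 + j1.77 → |·| ≈ 2.033, ∠ ≈ 60.53°
|L| = 0.5 · 1 / (2.033) ≈ 0.24594
Gain = 20 log₁₀(0.24594) ≈ -12.18 dB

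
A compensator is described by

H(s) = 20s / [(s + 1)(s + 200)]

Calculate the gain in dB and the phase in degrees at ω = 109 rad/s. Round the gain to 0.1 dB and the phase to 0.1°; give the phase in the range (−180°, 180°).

-21.1 dB, -28.1°

At s = jω = j109:
zero at origin: s = j109 → |·| = 109, ∠ = 90.00°
pole (s+1): 1 + j109 → |·| = √(1²+109²) = √11882 ≈ 109, ∠ = arctan(109/1) ≈ 89.47°
pole (s+200): 200 + j109 → |·| = √(200²+109²) = √51881 ≈ 227.77, ∠ = arctan(109/200) ≈ 28.59°
|H| = 20 · 109 / 24827 ≈ 0.087808
Gain = 20 log₁₀(0.087808) ≈ -21.13 dB
∠H = 90.00° − 118.06° = -28.06°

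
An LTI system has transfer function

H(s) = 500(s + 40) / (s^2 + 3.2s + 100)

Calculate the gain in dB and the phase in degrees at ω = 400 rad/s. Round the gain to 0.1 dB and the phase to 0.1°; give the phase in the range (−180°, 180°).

At s = jω = j400:
zero (s+40): 40 + j400 → |·| = √(40²+400²) = √161600 ≈ 402, ∠ = arctan(400/40) ≈ 84.29°
quadratic: (j400)² + 3.2·j400 + 100 = -159900 + j1280 → |·| ≈ 1.5991e+05, ∠ ≈ 179.54°
|H| = 500 · 402 / 1.5991e+05 ≈ 1.257
Gain = 20 log₁₀(1.257) ≈ 1.99 dB
∠H = 84.29° − 179.54° = -95.25°

2.0 dB, -95.3°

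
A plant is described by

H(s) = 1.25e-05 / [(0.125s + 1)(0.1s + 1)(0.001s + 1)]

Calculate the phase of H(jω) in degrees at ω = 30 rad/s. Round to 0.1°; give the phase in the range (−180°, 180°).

At ω = 30 rad/s:
pole (1 + j30·0.125) = 1 + j3.75 → |·| ≈ 3.881, ∠ ≈ 75.07°
pole (1 + j30·0.1) = 1 + j3 → |·| ≈ 3.1623, ∠ ≈ 71.57°
pole (1 + j30·0.001) = 1 + j0.03 → |·| ≈ 1.0004, ∠ ≈ 1.72°
∠H = (0°) − (75.07° + 71.57° + 1.72°) = -148.36°

-148.4°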